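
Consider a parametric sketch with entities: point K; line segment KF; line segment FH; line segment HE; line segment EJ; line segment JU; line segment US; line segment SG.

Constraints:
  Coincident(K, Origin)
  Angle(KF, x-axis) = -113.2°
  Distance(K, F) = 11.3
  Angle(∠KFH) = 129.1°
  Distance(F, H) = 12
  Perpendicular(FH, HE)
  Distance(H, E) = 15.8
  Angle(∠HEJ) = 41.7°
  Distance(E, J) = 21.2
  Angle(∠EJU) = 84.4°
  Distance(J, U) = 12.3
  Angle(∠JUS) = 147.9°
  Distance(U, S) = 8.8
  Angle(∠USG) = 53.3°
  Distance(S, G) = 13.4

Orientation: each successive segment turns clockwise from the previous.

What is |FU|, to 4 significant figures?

10.69

K is at the origin; KF runs at -113.2° with length 11.3, so F = (-4.452, -10.39). ∠KFH = 129.1° gives FH at -164.1° from the x-axis; with |FH| = 12.0, H = (-15.99, -13.67). FH is perpendicular to HE, so HE runs at 105.9°; with |HE| = 15.8, E = (-20.32, 1.522). ∠HEJ = 41.7° gives EJ at -32.40° from the x-axis; with |EJ| = 21.2, J = (-2.421, -9.838). ∠EJU = 84.4° gives JU at -128.0° from the x-axis; with |JU| = 12.3, U = (-9.994, -19.53). Then |FU| = |U − F| = 10.69.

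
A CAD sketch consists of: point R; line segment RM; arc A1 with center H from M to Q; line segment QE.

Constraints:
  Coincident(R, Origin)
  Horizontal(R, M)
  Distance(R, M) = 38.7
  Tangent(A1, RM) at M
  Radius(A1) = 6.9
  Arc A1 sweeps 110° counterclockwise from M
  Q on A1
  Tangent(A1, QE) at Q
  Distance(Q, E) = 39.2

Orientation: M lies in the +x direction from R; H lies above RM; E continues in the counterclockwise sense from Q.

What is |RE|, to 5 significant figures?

55.987

R is at the origin; RM is horizontal with |RM| = 38.7 and M on the +x side, so M = (38.700, 0.0000). Tangency of A1 to RM means the radius HM is perpendicular to RM, so H = M + (0, 6.9) = (38.700, 6.9000). On A1, M sits at bearing -90° from H; a 110° counterclockwise sweep puts Q at bearing 20°, so Q = H + 6.9·(cos 20°, sin 20°) = (45.184, 9.2599). Since A1 is tangent to QE there, HQ ⟂ QE, so QE runs along (−sin 20°, cos 20°); with |QE| = 39.2, E = (31.777, 46.096). Then |RE| = |E − R| = 55.987.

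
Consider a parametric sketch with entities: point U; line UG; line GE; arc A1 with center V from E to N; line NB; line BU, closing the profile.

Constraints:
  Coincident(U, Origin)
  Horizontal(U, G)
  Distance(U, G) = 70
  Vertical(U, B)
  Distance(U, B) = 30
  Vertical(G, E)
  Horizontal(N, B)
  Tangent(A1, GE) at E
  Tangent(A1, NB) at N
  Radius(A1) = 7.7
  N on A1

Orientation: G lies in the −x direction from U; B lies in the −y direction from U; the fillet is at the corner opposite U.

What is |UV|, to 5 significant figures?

66.171

U is at the origin; U and G share the same y with |UG| = 70.0 and G on the −x side, so G = (-70.000, 0.0000). U and B share the same x with |UB| = 30.0 and B on the −y side, so B = (0.0000, -30.000). The virtual corner opposite U is at (-70.000, -30.000). The tangent condition forces VE to be normal to GE and since A1 is tangent to NB there, VN ⟂ NB, with radius 7.7, so the center V sits 7.7 in from both sides at V = (-62.300, -22.300). Then |UV| = |V − U| = 66.171.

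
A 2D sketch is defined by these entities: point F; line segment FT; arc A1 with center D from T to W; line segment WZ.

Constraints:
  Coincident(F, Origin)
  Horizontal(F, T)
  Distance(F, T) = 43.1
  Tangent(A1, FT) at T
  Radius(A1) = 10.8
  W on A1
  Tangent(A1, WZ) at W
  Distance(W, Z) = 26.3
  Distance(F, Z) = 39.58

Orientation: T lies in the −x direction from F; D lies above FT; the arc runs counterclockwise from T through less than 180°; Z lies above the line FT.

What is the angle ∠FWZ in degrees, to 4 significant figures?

81.50°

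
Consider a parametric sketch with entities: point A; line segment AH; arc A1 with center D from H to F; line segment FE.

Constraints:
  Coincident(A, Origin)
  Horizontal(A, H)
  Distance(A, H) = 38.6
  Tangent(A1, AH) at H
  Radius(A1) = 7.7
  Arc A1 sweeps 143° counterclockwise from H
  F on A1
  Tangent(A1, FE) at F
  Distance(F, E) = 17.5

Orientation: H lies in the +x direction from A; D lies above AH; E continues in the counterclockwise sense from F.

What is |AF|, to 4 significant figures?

45.40

A is at the origin; A and H share the same y with |AH| = 38.6 and H on the +x side, so H = (38.60, 0.000). Since A1 is tangent to AH there, DH ⟂ AH, so D = H + (0, 7.7) = (38.60, 7.700). On A1, H sits at bearing -90° from D; a 143° counterclockwise sweep puts F at bearing 53°, so F = D + 7.7·(cos 53°, sin 53°) = (43.23, 13.85). Then |AF| = |F − A| = 45.40.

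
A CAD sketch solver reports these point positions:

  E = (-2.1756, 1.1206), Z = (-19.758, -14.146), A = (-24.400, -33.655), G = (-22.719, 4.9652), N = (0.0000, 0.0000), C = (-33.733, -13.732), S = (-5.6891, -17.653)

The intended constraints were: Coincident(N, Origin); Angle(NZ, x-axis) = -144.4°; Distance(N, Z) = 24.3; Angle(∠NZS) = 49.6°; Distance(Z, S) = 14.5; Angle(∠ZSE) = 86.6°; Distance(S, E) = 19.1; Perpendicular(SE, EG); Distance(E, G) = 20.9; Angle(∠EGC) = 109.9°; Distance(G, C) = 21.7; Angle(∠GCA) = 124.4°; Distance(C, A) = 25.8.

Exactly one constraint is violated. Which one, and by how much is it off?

Distance(C, A) = 25.8 — off by 3.80.

N = (0.00, 0.00) ✓; NZ at -144.4° ✓; |NZ| = 24.30 ✓; ∠NZS = 49.60° ✓; |ZS| = 14.50 ✓; ∠ZSE = 86.60° ✓; |SE| = 19.10 ✓; ∠(SE, EG) = 90.00° ✓; |EG| = 20.90 ✓; ∠EGC = 109.9° ✓; |GC| = 21.70 ✓; ∠GCA = 124.4° ✓; |CA| = 22.00 ✗.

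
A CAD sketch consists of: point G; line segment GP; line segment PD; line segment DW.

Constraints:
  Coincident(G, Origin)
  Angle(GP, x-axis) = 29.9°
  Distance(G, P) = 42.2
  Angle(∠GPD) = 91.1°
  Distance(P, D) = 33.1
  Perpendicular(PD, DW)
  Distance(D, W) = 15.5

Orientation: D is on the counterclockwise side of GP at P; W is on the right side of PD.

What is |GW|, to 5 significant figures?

66.920

∠GPD = 91.1°, so PD runs at 29.9° + (180° − 91.1°) = 118.80° from the x-axis; with |PD| = 33.1, D = P + 33.1·(cos 118.80°, sin 118.80°) = (20.637, 50.042). The perpendicularity gives DW at right angles to PD; with |DW| = 15.5 on the right of PD, W = D + 15.5·(0.87631, 0.48175) = (34.220, 57.509). Then |GW| = |W − G| = 66.920.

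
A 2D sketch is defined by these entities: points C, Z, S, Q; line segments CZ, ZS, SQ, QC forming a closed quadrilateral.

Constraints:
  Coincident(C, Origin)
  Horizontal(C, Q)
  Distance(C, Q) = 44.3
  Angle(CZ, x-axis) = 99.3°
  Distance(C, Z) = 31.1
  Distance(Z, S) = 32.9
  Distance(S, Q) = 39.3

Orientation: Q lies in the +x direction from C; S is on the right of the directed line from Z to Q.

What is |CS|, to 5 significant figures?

5.0463

Checks: |ZS| = 32.90 ✓; |SQ| = 39.30 ✓.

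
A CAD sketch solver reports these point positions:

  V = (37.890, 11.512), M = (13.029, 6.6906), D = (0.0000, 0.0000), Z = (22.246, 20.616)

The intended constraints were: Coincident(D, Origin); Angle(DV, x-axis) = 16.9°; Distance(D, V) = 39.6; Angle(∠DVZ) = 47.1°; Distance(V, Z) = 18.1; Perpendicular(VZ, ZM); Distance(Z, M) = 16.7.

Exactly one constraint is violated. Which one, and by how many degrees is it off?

Perpendicular(VZ, ZM) — off by 3.30°.

D = (0.00, 0.00) ✓; DV at 16.90° ✓; |DV| = 39.60 ✓; ∠DVZ = 47.10° ✓; |VZ| = 18.10 ✓; ∠(VZ, ZM) = 86.70° ✗; |ZM| = 16.70 ✓.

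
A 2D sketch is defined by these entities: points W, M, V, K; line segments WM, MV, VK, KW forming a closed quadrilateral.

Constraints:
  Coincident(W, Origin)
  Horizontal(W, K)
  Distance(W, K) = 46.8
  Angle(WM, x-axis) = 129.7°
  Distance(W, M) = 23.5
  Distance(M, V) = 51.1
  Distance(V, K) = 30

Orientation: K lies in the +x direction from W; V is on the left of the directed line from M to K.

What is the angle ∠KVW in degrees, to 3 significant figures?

74.6°

Checks: |MV| = 51.10 ✓; |VK| = 30.00 ✓.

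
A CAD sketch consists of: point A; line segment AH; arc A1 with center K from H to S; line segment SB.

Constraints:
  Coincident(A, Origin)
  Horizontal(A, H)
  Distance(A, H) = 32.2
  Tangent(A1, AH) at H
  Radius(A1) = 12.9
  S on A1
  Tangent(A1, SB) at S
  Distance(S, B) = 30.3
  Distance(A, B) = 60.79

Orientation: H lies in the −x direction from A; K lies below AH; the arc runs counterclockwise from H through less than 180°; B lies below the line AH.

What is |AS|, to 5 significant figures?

47.268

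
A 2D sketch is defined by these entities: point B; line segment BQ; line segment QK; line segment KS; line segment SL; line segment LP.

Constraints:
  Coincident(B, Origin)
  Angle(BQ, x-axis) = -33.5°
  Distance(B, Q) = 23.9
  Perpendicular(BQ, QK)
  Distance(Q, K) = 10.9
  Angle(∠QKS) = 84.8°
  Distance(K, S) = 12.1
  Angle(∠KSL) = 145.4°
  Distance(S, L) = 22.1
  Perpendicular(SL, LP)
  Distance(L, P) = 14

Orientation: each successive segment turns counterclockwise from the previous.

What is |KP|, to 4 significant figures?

32.84

B is at the origin; BQ runs at -33.5° with length 23.9, so Q = (19.93, -13.19). The perpendicularity gives QK at right angles to BQ, so QK runs at 56.50°; with |QK| = 10.9, K = (25.95, -4.102). ∠QKS = 84.8° gives KS at 151.7° from the x-axis; with |KS| = 12.1, S = (15.29, 1.635). ∠KSL = 145.4° gives SL at -173.7° from the x-axis; with |SL| = 22.1, L = (-6.674, -0.7906). SL is perpendicular to LP, so LP runs at -83.70°; with |LP| = 14.0, P = (-5.138, -14.71). Then |KP| = |P − K| = 32.84.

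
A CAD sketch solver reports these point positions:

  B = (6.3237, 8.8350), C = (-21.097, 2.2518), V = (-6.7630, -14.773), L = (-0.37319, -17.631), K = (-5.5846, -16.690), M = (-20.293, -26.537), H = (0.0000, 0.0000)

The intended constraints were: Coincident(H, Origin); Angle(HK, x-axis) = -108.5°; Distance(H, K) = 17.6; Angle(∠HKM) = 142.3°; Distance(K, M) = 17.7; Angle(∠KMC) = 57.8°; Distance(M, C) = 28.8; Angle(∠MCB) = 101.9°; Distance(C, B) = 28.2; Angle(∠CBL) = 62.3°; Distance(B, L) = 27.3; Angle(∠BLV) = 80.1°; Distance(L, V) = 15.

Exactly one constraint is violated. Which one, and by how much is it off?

Distance(L, V) = 15 — off by 8.00.

H = (0.00, 0.00) ✓; HK at -108.5° ✓; |HK| = 17.60 ✓; ∠HKM = 142.3° ✓; |KM| = 17.70 ✓; ∠KMC = 57.80° ✓; |MC| = 28.80 ✓; ∠MCB = 101.9° ✓; |CB| = 28.20 ✓; ∠CBL = 62.30° ✓; |BL| = 27.30 ✓; ∠BLV = 80.10° ✓; |LV| = 7.000 ✗.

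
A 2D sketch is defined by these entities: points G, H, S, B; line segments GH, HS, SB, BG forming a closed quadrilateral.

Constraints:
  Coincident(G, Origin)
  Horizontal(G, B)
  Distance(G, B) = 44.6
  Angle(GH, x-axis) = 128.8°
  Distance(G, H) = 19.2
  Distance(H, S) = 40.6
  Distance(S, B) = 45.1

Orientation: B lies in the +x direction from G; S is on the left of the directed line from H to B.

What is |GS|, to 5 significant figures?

43.866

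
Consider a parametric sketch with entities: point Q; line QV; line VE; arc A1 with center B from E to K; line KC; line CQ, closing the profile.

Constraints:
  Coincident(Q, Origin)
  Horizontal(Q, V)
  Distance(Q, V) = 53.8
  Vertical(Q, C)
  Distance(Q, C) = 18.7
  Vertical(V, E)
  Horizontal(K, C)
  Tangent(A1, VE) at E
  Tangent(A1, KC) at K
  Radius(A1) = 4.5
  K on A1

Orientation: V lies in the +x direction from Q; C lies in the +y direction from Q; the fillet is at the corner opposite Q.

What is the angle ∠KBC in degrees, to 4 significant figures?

84.78°

The virtual corner opposite Q is at (53.80, 18.70). Since A1 is tangent to VE there, BE ⟂ VE and tangency of A1 to KC means the radius BK is perpendicular to KC, with radius 4.5, so the center B sits 4.5 in from both sides at B = (49.30, 14.20). That places the tangent points at E = (53.80, 14.20) on VE and K = (49.30, 18.70) on KC. Then cos ∠KBC = BK·BC / (|BK||BC|), giving 84.78°.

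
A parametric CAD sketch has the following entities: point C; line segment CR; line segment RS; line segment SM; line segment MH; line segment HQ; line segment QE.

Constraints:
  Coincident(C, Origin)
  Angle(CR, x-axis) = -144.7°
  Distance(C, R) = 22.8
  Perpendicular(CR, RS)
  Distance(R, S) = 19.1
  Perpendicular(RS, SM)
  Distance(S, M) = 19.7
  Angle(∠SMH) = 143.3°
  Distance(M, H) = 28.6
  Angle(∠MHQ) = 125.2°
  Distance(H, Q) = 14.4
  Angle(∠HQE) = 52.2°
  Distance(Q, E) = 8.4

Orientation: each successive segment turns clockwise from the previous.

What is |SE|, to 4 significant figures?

44.31

C is at the origin; CR runs at -144.7° with length 22.8, so R = (-18.61, -13.18). CR is perpendicular to RS, so RS runs at 125.3°; with |RS| = 19.1, S = (-29.65, 2.413). RS ⟂ SM, so SM runs at 35.30°; with |SM| = 19.7, M = (-13.57, 13.80). ∠SMH = 143.3° gives MH at -1.400° from the x-axis; with |MH| = 28.6, H = (15.02, 13.10). ∠MHQ = 125.2° gives HQ at -56.20° from the x-axis; with |HQ| = 14.4, Q = (23.04, 1.132). ∠HQE = 52.2° gives QE at 176.0° from the x-axis; with |QE| = 8.4, E = (14.66, 1.718). Then |SE| = |E − S| = 44.31.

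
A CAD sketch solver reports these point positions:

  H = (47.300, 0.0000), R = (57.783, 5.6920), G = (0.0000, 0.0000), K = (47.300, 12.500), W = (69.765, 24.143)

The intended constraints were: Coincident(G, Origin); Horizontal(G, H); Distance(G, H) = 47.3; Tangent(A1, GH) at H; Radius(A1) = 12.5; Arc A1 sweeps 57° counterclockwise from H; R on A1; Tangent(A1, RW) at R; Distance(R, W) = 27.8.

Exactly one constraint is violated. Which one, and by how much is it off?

Distance(R, W) = 27.8 — off by 5.80.

G = (0.00, 0.00) ✓; G.y = 0.00, H.y = 0.00 ✓; |GH| = 47.30 ✓; ∠(KH, HG) = 90.00° ✓; |KH| = 12.50 ✓; bearing(K→R) − bearing(K→H) = 57.00° ✓; |KR| = 12.50 ✓; ∠(KR, RW) = 90.00° ✓; |RW| = 22.00 ✗.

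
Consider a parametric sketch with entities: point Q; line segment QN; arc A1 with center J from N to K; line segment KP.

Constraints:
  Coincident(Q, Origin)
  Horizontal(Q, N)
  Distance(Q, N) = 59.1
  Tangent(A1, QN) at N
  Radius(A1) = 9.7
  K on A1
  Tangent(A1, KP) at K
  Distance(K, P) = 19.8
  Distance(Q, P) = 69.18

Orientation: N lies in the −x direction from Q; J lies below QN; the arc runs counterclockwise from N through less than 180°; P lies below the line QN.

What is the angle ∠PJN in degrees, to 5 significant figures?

173.66°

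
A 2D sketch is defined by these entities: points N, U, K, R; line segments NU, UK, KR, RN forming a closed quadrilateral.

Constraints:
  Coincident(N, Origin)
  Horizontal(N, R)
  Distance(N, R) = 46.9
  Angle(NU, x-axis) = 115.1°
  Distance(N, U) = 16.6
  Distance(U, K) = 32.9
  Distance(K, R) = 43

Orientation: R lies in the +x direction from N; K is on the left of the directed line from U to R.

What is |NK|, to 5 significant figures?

39.176

N is at the origin; NR is horizontal with |NR| = 46.9 and R in +x, so R = (46.9, 0). NU runs at 115.1° with |NU| = 16.6, so U = (-7.0417, 15.032). K is determined by |UK| = 32.9 and |KR| = 43.0 together: it lies at the intersection of circle(U, 32.9) and circle(R, 43.0). With |UR| = 55.997, the foot of the radical line on UR is 21.154 from U and the perpendicular offset is √(32.9² − 21.154²) = 25.198. Taking the left-of-UR solution: K = (20.100, 33.627).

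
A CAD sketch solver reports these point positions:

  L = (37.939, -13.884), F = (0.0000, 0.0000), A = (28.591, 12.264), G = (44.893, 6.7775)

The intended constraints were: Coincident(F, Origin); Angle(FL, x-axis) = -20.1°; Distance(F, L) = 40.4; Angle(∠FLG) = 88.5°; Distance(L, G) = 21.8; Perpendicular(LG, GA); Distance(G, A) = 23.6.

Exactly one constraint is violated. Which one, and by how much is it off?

Distance(G, A) = 23.6 — off by 6.40.

F = (0.00, 0.00) ✓; FL at -20.10° ✓; |FL| = 40.40 ✓; ∠FLG = 88.50° ✓; |LG| = 21.80 ✓; ∠(LG, GA) = 90.00° ✓; |GA| = 17.20 ✗.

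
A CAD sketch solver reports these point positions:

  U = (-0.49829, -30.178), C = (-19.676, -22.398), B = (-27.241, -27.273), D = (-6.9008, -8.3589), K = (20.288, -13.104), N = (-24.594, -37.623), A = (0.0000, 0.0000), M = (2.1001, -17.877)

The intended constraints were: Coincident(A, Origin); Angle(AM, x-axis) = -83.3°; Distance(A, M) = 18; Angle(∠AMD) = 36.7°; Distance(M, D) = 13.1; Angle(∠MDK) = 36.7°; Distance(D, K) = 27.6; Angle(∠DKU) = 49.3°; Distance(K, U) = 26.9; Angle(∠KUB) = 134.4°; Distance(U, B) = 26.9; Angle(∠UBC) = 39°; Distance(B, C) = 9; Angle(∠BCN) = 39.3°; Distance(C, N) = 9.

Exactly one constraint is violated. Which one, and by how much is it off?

Distance(C, N) = 9 — off by 7.00.

A = (0.00, 0.00) ✓; AM at -83.30° ✓; |AM| = 18.00 ✓; ∠AMD = 36.70° ✓; |MD| = 13.10 ✓; ∠MDK = 36.70° ✓; |DK| = 27.60 ✓; ∠DKU = 49.30° ✓; |KU| = 26.90 ✓; ∠KUB = 134.4° ✓; |UB| = 26.90 ✓; ∠UBC = 39.00° ✓; |BC| = 9.000 ✓; ∠BCN = 39.30° ✓; |CN| = 16.00 ✗.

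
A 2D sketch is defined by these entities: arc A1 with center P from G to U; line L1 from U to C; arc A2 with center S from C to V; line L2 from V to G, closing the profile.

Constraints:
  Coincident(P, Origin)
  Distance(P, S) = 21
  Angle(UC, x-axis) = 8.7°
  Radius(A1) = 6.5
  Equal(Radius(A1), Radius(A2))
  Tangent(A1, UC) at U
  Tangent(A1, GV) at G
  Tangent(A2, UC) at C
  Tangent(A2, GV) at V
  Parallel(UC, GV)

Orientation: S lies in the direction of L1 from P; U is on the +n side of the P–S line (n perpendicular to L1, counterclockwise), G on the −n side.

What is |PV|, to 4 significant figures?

21.98

Tangency of A1 to both parallel lines with radius 6.5 puts U and G at P ± 6.5·n: U = (-0.9832, 6.425), G = (0.9832, -6.425). Equal radii place C and V the same way about S: C = S + 6.5·n = (19.78, 9.602), V = S − 6.5·n = (21.74, -3.249). Then |PV| = |V − P| = 21.98.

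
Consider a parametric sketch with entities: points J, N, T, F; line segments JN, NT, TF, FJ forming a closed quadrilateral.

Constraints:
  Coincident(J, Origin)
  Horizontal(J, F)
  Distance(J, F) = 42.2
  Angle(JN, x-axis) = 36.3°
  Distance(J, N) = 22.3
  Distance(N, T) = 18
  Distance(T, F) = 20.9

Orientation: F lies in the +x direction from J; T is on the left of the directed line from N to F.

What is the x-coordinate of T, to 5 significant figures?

34.815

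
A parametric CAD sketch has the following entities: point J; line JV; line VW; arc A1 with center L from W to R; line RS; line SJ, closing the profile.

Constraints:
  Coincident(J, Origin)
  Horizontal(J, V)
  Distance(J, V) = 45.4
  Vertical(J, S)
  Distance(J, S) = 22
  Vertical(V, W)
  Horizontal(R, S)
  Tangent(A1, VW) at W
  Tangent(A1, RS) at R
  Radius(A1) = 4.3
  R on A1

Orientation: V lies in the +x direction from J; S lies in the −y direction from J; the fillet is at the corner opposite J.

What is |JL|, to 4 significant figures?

44.75

J is at the origin; J and V share the same y with |JV| = 45.4 and V on the +x side, so V = (45.40, 0.000). JS is vertical with |JS| = 22.0 and S on the −y side, so S = (0.000, -22.00). The virtual corner opposite J is at (45.40, -22.00). Tangency of A1 to VW means the radius LW is perpendicular to VW and since A1 is tangent to RS there, LR ⟂ RS, with radius 4.3, so the center L sits 4.3 in from both sides at L = (41.10, -17.70). Then |JL| = |L − J| = 44.75.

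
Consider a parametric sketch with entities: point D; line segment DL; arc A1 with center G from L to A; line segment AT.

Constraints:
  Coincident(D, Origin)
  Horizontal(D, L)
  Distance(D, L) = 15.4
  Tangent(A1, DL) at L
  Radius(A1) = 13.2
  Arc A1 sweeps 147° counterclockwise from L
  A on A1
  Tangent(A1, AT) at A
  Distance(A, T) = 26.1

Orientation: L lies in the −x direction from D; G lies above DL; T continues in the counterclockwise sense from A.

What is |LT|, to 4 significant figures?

41.20

D is at the origin; D and L share the same y with |DL| = 15.4 and L on the −x side, so L = (-15.40, 0.000). A1 meets DL tangentially, so GL is at right angles to DL, so G = L + (0, 13.2) = (-15.40, 13.20). On A1, L sits at bearing -90° from G; a 147° counterclockwise sweep puts A at bearing 57°, so A = G + 13.2·(cos 57°, sin 57°) = (-8.211, 24.27). A1 meets AT tangentially, so GA is at right angles to AT, so AT runs along (−sin 57°, cos 57°); with |AT| = 26.1, T = (-30.10, 38.49). Then |LT| = |T − L| = 41.20.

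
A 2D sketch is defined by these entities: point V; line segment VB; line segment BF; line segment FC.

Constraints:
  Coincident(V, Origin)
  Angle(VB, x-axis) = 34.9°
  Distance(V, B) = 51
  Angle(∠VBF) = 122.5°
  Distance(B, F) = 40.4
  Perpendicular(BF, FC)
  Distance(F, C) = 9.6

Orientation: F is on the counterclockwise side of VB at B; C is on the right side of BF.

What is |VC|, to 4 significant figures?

85.82

V is at the origin; VB runs at 34.9° with length 51.0, so B = 51.0·(cos 34.9°, sin 34.9°) = (41.83, 29.18). ∠VBF = 122.5°, so BF runs at 34.9° + (180° − 122.5°) = 92.40° from the x-axis; with |BF| = 40.4, F = B + 40.4·(cos 92.40°, sin 92.40°) = (40.14, 69.54). The perpendicularity gives FC at right angles to BF; with |FC| = 9.6 on the right of BF, C = F + 9.6·(0.9991, 0.04188) = (49.73, 69.95). Then |VC| = |C − V| = 85.82.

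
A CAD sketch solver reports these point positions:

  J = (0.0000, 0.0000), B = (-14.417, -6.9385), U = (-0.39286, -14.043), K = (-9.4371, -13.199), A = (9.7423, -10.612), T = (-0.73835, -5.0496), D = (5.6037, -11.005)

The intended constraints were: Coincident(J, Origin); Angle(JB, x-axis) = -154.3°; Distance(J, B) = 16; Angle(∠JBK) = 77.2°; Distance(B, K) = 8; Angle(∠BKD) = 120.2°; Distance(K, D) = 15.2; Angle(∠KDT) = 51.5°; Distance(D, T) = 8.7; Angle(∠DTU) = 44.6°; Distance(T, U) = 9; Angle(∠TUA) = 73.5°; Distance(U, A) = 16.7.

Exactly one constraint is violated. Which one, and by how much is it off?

Distance(U, A) = 16.7 — off by 6.00.

J = (0.00, 0.00) ✓; JB at -154.3° ✓; |JB| = 16.00 ✓; ∠JBK = 77.20° ✓; |BK| = 8.000 ✓; ∠BKD = 120.2° ✓; |KD| = 15.20 ✓; ∠KDT = 51.50° ✓; |DT| = 8.700 ✓; ∠DTU = 44.60° ✓; |TU| = 9.000 ✓; ∠TUA = 73.50° ✓; |UA| = 10.70 ✗.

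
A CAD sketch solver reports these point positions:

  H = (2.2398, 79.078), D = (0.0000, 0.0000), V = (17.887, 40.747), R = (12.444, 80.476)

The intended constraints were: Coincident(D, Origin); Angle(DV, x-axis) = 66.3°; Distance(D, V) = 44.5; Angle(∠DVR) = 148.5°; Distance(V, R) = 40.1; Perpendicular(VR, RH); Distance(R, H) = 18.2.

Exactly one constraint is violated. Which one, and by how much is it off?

Distance(R, H) = 18.2 — off by 7.90.

D = (0.00, 0.00) ✓; DV at 66.30° ✓; |DV| = 44.50 ✓; ∠DVR = 148.5° ✓; |VR| = 40.10 ✓; ∠(VR, RH) = 90.00° ✓; |RH| = 10.30 ✗.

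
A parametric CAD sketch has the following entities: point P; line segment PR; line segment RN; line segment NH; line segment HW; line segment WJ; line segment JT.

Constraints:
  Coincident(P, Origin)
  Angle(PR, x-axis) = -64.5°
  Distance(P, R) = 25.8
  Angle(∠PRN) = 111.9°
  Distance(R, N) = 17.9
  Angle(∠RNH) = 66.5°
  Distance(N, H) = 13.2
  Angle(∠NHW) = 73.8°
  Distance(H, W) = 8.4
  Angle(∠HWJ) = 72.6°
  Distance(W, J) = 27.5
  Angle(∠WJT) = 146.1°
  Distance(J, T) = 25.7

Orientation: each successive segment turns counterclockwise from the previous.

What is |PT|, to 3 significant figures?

71.9

∠HWJ = 72.6° gives WJ at -29.3° from the x-axis; with |WJ| = 27.5, J = (40.8, -29.6). ∠WJT = 146.1° gives JT at 4.60° from the x-axis; with |JT| = 25.7, T = (66.4, -27.6). Then |PT| = |T − P| = 71.9.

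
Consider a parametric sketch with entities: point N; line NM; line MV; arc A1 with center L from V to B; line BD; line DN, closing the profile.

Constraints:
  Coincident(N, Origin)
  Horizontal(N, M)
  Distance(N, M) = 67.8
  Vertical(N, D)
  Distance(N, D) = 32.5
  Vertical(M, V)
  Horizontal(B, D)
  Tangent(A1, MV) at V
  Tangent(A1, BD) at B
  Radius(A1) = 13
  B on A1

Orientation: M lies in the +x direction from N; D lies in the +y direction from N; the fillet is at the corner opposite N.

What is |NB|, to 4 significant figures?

63.71

N is at the origin; NM is horizontal with |NM| = 67.8 and M on the +x side, so M = (67.80, 0.000). N and D share the same x with |ND| = 32.5 and D on the +y side, so D = (0.000, 32.50). The virtual corner opposite N is at (67.80, 32.50). The tangent condition forces LV to be normal to MV and the tangent condition forces LB to be normal to BD, with radius 13.0, so the center L sits 13.0 in from both sides at L = (54.80, 19.50). That places the tangent points at V = (67.80, 19.50) on MV and B = (54.80, 32.50) on BD. Then |NB| = |B − N| = 63.71.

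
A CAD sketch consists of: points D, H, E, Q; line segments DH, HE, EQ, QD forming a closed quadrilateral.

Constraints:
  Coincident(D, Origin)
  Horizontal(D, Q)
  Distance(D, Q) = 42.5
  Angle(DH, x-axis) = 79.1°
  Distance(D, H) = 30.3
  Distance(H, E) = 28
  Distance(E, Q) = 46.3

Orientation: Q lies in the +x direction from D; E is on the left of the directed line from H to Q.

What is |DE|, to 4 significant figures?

53.39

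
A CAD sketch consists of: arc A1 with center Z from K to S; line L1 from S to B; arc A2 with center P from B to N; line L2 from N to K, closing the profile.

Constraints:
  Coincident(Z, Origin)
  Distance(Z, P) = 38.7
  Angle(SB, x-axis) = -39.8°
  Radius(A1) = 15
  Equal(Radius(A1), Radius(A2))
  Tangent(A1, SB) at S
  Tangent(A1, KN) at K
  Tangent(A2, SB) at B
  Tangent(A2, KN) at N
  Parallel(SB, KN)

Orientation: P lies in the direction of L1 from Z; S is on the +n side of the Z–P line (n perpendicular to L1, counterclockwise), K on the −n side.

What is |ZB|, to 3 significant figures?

41.5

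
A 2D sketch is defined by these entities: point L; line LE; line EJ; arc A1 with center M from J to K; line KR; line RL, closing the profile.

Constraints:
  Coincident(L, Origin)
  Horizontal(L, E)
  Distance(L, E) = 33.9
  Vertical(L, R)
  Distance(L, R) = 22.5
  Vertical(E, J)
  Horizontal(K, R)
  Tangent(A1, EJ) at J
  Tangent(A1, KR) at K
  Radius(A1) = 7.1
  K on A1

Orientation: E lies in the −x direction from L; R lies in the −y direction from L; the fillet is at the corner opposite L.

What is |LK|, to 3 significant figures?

35.0

The virtual corner opposite L is at (-33.9, -22.5). A1 meets EJ tangentially, so MJ is at right angles to EJ and the tangent condition forces MK to be normal to KR, with radius 7.1, so the center M sits 7.1 in from both sides at M = (-26.8, -15.4). That places the tangent points at J = (-33.9, -15.4) on EJ and K = (-26.8, -22.5) on KR. Then |LK| = |K − L| = 35.0.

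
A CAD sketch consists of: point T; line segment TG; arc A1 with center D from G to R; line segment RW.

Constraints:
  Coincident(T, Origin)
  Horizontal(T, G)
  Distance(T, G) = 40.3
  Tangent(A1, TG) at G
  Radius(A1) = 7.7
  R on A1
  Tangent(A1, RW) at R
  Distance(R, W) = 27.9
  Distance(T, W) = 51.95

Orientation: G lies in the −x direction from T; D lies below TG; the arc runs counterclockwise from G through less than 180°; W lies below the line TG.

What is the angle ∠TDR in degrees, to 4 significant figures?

168.9°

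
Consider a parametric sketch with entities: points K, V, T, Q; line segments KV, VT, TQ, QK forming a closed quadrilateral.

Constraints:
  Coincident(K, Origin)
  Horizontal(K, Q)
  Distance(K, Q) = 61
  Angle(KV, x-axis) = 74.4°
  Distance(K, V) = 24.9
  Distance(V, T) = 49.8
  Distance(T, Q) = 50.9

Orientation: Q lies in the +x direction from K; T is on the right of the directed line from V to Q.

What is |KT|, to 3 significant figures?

29.8

K is at the origin; KQ is horizontal with |KQ| = 61.0 and Q in +x, so Q = (61.0, 0). KV runs at 74.4° with |KV| = 24.9, so V = (6.70, 24.0). T is determined by |VT| = 49.8 and |TQ| = 50.9 together: it lies at the intersection of circle(V, 49.8) and circle(Q, 50.9). With |VQ| = 59.4, the foot of the radical line on VQ is 28.7 from V and the perpendicular offset is √(49.8² − 28.7²) = 40.7. Taking the right-of-VQ solution: T = (16.6, -24.8).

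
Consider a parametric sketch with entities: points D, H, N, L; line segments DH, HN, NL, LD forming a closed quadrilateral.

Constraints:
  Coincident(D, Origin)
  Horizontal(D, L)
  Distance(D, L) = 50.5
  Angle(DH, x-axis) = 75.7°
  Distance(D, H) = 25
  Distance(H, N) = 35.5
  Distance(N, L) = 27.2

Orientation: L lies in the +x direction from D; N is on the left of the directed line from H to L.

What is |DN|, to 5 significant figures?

48.945

D is at the origin; DL is horizontal with |DL| = 50.5 and L in +x, so L = (50.5, 0). DH runs at 75.7° with |DH| = 25.0, so H = (6.1750, 24.225). N is determined by |HN| = 35.5 and |NL| = 27.2 together: it lies at the intersection of circle(H, 35.5) and circle(L, 27.2). With |HL| = 50.513, the foot of the radical line on HL is 30.408 from H and the perpendicular offset is √(35.5² − 30.408²) = 18.320. Taking the left-of-HL solution: N = (41.644, 25.718).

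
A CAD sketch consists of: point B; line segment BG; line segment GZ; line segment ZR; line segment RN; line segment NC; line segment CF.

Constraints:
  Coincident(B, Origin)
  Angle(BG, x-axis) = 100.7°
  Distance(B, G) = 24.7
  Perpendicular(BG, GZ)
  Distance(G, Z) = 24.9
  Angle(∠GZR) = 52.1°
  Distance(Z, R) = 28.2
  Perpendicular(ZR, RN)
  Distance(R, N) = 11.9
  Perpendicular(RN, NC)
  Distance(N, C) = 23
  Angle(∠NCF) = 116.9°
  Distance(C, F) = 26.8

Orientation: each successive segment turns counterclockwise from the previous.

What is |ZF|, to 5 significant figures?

13.855

RN ⟂ NC, so NC runs at 138.60°; with |NC| = 23.0, C = (-17.283, 25.135). ∠NCF = 116.9° gives CF at -158.30° from the x-axis; with |CF| = 26.8, F = (-42.184, 15.226). Then |ZF| = |F − Z| = 13.855.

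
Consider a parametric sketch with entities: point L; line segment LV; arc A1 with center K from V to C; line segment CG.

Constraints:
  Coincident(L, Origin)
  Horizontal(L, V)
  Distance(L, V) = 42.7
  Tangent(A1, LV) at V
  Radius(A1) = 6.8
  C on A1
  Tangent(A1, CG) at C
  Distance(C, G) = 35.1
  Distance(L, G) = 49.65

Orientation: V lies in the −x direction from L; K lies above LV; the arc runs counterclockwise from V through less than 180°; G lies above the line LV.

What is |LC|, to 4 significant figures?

36.44

Checks: L = (0.00, 0.00) ✓; |KC| = 6.800 ✓; ∠(KC, CG) = 90.00° ✓; |CG| = 35.10 ✓; |LG| = 49.65 ✓.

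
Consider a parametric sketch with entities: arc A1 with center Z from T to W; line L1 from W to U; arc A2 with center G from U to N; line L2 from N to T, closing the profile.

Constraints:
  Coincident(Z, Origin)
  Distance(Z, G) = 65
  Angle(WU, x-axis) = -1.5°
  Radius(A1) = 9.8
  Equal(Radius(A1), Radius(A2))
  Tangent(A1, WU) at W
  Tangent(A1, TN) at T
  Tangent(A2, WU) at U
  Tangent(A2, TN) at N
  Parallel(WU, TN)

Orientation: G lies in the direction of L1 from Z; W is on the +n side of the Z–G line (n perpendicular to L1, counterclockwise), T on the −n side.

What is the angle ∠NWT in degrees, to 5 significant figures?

73.220°

Tangency of A1 to both parallel lines with radius 9.8 puts W and T at Z ± 9.8·n: W = (0.25653, 9.7966), T = (-0.25653, -9.7966). Equal radii place U and N the same way about G: U = G + 9.8·n = (65.234, 8.0951), N = G − 9.8·n = (64.721, -11.498). Then cos ∠NWT = WN·WT / (|WN||WT|), giving 73.220°.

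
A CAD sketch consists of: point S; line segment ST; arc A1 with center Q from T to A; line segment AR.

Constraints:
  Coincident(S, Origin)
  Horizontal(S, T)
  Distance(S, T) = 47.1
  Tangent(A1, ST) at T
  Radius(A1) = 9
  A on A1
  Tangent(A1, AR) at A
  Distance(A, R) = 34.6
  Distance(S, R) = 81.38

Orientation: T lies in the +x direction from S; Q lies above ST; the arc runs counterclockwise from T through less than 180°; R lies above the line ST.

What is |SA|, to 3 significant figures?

54.4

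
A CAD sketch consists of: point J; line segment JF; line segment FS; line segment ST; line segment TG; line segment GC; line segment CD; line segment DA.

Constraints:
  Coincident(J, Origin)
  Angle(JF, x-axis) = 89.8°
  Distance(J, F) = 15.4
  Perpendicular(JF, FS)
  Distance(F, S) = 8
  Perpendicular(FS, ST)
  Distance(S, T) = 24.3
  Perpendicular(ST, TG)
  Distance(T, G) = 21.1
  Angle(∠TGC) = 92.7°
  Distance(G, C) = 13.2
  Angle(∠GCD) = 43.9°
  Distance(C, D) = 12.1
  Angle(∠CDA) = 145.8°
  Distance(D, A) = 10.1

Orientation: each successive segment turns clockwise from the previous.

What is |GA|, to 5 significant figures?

11.481

J is at the origin; JF runs at 89.8° with length 15.4, so F = (0.053756, 15.400). JF ⟂ FS, so FS runs at -0.20000°; with |FS| = 8.0, S = (8.0537, 15.372). FS is perpendicular to ST, so ST runs at -90.200°; with |ST| = 24.3, T = (7.9689, -8.9279). ST ⟂ TG, so TG runs at 179.80°; with |TG| = 21.1, G = (-13.131, -8.8542). ∠TGC = 92.7° gives GC at 92.500° from the x-axis; with |GC| = 13.2, C = (-13.707, 4.3332). ∠GCD = 43.9° gives CD at -43.600° from the x-axis; with |CD| = 12.1, D = (-4.9443, -4.0112). ∠CDA = 145.8° gives DA at -77.800° from the x-axis; with |DA| = 10.1, A = (-2.8099, -13.883). Then |GA| = |A − G| = 11.481.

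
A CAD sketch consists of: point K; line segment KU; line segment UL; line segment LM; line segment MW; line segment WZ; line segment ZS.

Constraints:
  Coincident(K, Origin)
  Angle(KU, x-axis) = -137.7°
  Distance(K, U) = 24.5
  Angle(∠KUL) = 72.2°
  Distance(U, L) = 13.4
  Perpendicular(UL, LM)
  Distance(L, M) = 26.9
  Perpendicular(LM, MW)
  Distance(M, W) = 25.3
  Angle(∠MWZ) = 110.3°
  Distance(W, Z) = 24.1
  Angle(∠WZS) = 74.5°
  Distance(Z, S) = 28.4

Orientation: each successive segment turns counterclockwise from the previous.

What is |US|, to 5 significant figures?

8.2654

K is at the origin; KU runs at -137.7° with length 24.5, so U = (-18.121, -16.489). ∠KUL = 72.2° gives UL at -29.900° from the x-axis; with |UL| = 13.4, L = (-6.5045, -23.169). UL is perpendicular to LM, so LM runs at 60.100°; with |LM| = 26.9, M = (6.9048, 0.15098). LM is perpendicular to MW, so MW runs at 150.10°; with |MW| = 25.3, W = (-15.028, 12.763). ∠MWZ = 110.3° gives WZ at -140.20° from the x-axis; with |WZ| = 24.1, Z = (-33.543, -2.6639). ∠WZS = 74.5° gives ZS at -34.700° from the x-axis; with |ZS| = 28.4, S = (-10.194, -18.831). Then |US| = |S − U| = 8.2654.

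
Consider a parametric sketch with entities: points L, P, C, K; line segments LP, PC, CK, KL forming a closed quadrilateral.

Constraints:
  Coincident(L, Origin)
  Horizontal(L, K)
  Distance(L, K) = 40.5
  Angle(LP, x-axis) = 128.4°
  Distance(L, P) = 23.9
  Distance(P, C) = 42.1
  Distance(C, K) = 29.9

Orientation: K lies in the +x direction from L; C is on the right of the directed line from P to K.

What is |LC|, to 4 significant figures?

18.31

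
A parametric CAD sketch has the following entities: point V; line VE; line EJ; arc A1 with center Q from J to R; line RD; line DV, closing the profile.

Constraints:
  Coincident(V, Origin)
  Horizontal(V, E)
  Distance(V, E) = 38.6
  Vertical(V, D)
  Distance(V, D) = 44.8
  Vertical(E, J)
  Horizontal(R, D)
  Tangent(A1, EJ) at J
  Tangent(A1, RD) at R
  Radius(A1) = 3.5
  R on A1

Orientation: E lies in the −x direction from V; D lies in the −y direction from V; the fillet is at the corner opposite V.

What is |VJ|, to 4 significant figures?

56.53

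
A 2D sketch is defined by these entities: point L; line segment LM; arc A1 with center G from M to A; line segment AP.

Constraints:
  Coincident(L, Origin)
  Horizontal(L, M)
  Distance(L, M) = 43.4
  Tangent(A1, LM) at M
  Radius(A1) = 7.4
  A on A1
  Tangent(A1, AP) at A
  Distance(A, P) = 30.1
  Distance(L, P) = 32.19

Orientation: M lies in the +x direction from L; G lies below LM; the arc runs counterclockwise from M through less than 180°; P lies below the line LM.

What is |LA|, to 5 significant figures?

37.742

Checks: ∠(GM, ML) = 90.00° ✓; |GM| = 7.400 ✓; |GA| = 7.400 ✓; ∠(GA, AP) = 90.00° ✓; |AP| = 30.10 ✓; |LP| = 32.19 ✓.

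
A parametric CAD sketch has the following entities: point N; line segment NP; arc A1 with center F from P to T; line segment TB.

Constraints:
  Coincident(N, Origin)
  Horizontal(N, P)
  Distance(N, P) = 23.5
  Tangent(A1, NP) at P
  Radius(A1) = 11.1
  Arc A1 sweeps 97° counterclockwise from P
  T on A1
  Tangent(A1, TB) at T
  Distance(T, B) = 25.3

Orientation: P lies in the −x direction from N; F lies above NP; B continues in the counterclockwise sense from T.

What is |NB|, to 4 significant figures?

40.66

N is at the origin; N and P share the same y with |NP| = 23.5 and P on the −x side, so P = (-23.50, 0.000). Tangency of A1 to NP means the radius FP is perpendicular to NP, so F = P + (0, 11.1) = (-23.50, 11.10). On A1, P sits at bearing -90° from F; a 97° counterclockwise sweep puts T at bearing 7°, so T = F + 11.1·(cos 7°, sin 7°) = (-12.48, 12.45). The tangent condition forces FT to be normal to TB, so TB runs along (−sin 7°, cos 7°); with |TB| = 25.3, B = (-15.57, 37.56). Then |NB| = |B − N| = 40.66.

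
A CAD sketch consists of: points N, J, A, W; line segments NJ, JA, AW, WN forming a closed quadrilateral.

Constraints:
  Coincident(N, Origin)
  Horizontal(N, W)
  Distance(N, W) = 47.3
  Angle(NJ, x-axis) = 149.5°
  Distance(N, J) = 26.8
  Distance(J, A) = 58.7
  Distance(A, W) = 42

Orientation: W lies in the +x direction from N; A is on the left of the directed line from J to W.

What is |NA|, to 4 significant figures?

48.77

Checks: NJ at 149.5° ✓; |JA| = 58.70 ✓; |AW| = 42.00 ✓.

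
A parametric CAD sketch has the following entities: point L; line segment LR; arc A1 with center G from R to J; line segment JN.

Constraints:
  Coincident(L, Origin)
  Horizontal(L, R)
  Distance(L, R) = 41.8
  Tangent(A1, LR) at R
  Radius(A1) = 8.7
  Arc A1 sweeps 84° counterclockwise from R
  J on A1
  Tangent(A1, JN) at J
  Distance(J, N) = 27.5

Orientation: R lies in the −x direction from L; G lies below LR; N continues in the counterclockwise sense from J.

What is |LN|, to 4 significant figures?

63.86

L is at the origin; LR is horizontal with |LR| = 41.8 and R on the −x side, so R = (-41.80, 0.000). A1 meets LR tangentially, so GR is at right angles to LR, so G = R + (0, -8.7) = (-41.80, -8.700). On A1, R sits at bearing 90° from G; an 84° counterclockwise sweep puts J at bearing 174°, so J = G + 8.7·(cos 174°, sin 174°) = (-50.45, -7.791). The tangent condition forces GJ to be normal to JN, so JN runs along (−sin 174°, cos 174°); with |JN| = 27.5, N = (-53.33, -35.14). Then |LN| = |N − L| = 63.86.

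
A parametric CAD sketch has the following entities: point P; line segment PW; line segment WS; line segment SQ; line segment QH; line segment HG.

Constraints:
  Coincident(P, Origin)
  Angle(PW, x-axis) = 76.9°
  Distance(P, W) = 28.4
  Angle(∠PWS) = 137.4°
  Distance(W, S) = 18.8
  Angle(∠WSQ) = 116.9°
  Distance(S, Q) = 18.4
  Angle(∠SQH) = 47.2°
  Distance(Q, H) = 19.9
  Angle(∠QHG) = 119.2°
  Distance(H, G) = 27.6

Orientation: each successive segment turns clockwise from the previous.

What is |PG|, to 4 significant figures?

41.74

P is at the origin; PW runs at 76.9° with length 28.4, so W = (6.437, 27.66). ∠PWS = 137.4° gives WS at 34.30° from the x-axis; with |WS| = 18.8, S = (21.97, 38.26). ∠WSQ = 116.9° gives SQ at -28.80° from the x-axis; with |SQ| = 18.4, Q = (38.09, 29.39). ∠SQH = 47.2° gives QH at -161.6° from the x-axis; with |QH| = 19.9, H = (19.21, 23.11). ∠QHG = 119.2° gives HG at 137.6° from the x-axis; with |HG| = 27.6, G = (-1.172, 41.72). Then |PG| = |G − P| = 41.74.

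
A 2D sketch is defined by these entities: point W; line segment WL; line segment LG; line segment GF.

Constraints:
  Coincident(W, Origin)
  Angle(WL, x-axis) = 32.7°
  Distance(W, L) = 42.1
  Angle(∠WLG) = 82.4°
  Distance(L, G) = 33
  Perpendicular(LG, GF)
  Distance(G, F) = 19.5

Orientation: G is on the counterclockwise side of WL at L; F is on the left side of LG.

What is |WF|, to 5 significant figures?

35.309

∠WLG = 82.4°, so LG runs at 32.7° + (180° − 82.4°) = 130.30° from the x-axis; with |LG| = 33.0, G = L + 33.0·(cos 130.30°, sin 130.30°) = (14.084, 47.912). LG is perpendicular to GF; with |GF| = 19.5 on the left of LG, F = G + 19.5·(-0.76267, -0.64679) = (-0.78849, 35.300). Then |WF| = |F − W| = 35.309.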